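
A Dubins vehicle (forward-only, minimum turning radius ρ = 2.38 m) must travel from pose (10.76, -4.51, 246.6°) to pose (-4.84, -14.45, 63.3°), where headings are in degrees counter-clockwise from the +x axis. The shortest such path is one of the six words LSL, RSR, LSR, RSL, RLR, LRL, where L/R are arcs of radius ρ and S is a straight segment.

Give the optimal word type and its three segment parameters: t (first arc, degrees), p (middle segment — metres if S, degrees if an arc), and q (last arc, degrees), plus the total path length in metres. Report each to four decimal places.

RSR: t = 19.9611°, p = 16.4428 m, q = 163.3389°, L = 24.0569 m

Let ψ = atan2(Δy, Δx) = atan2(-9.94, -15.60) = -147.4955° be the start→goal bearing.
Normalize: d = |goal − start| / ρ = 18.497665/2.38 = 7.772128, α = (θ_start − ψ) mod 360° = 34.0955° = 0.595080 rad, β = (θ_goal − ψ) mod 360° = 210.7955° = 3.679076 rad.
Common terms: sin α = 0.560575, cos α = 0.828104, sin β = -0.511976, cos β = -0.859000, cos(α−β) = -0.998342, d² = 60.405974. Work in radians in the unit-radius frame; every candidate has L = ρ·(t + p + q).
LSL: p² = 2 + d² − 2cos(α−β) + 2d(sin α − sin β) = 81.074662; p = √p² = 9.004147; φ = atan2(cos β − cos α, d + sin α − sin β) = -0.188484 rad; t = (φ − α) mod 2π = 5.499622 rad, q = (β − φ) mod 2π = 3.867560 rad → L = 2.38·(5.499622 + 9.004147 + 3.867560) = 2.38·18.371329 = 43.723763 m
RSR: p² = 2 + d² − 2cos(α−β) + 2d(sin β − sin α) = 47.730654; p = √p² = 6.908737; φ = atan2(cos α − cos β, d − sin α + sin β) = 0.246693 rad; t = (α − φ) mod 2π = 0.348386 rad, q = (φ − β) mod 2π = 2.850802 rad → L = 2.38·(0.348386 + 6.908737 + 2.850802) = 2.38·10.107926 = 24.056864 m
LSR: p² = d² − 2 + 2cos(α−β) + 2d(sin α + sin β) = 57.164719; p = √p² = 7.560735; φ = atan2(−cos α − cos β, d + sin α + sin β) − atan2(−2, p) = 0.262552 rad; t = (φ − α) mod 2π = 5.950658 rad, q = (φ − β) mod 2π = 2.866661 rad → L = 2.38·(5.950658 + 7.560735 + 2.866661) = 2.38·16.378054 = 38.979768 m
RSL: p² = d² − 2 + 2cos(α−β) − 2d(sin α + sin β) = 55.653863; p = √p² = 7.460152; φ = atan2(cos α + cos β, d − sin α − sin β) − atan2(2, p) = -0.265932 rad; t = (α − φ) mod 2π = 0.861012 rad, q = (β − φ) mod 2π = 3.945008 rad → L = 2.38·(0.861012 + 7.460152 + 3.945008) = 2.38·12.266171 = 29.193488 m
RLR: c = (6 − d² + 2cos(α−β) + 2d(sin α − sin β))/8 = -4.966332, |c| > 1 → infeasible
LRL: c = (6 − d² + 2cos(α−β) − 2d(sin α − sin β))/8 = -9.134333, |c| > 1 → infeasible
Shortest: RSR with L = 24.056864 m ≈ 24.0569 m
Convert RSR to answer units (arcs ×180/π): t = 0.348386·180/π = 19.9611°, p = ρ·p = 2.38·6.908737 = 16.4428 m, q = 2.850802·180/π = 163.3389°, L = 24.0569 m.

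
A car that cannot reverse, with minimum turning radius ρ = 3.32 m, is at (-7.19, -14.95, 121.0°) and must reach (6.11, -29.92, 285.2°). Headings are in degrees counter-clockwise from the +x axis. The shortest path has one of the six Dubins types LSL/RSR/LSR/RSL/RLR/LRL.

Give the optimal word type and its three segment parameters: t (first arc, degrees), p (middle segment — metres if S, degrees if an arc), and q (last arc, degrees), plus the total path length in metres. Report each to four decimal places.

Let ψ = atan2(Δy, Δx) = atan2(-14.97, 13.30) = -48.3807° be the start→goal bearing.
Normalize: d = |goal − start| / ρ = 20.024757/3.32 = 6.031553, α = (θ_start − ψ) mod 360° = 169.3807° = 2.956251 rad, β = (θ_goal − ψ) mod 360° = 333.5807° = 5.822082 rad.
Common terms: sin α = 0.184282, cos α = -0.982873, sin β = -0.444937, cos β = 0.895562, cos(α−β) = -0.962218, d² = 36.379636. Work in radians in the unit-radius frame; every candidate has L = ρ·(t + p + q).
LSL: p² = 2 + d² − 2cos(α−β) + 2d(sin α − sin β) = 47.894405; p = √p² = 6.920578; φ = atan2(cos β − cos α, d + sin α − sin β) = 0.274876 rad; t = (φ − α) mod 2π = 3.601810 rad, q = (β − φ) mod 2π = 5.547206 rad → L = 3.32·(3.601810 + 6.920578 + 5.547206) = 3.32·16.069594 = 53.351053 m
RSR: p² = 2 + d² − 2cos(α−β) + 2d(sin β − sin α) = 32.713739; p = √p² = 5.719593; φ = atan2(cos α − cos β, d − sin α + sin β) = -0.334632 rad; t = (α − φ) mod 2π = 3.290883 rad, q = (φ − β) mod 2π = 0.126472 rad → L = 3.32·(3.290883 + 5.719593 + 0.126472) = 3.32·9.136947 = 30.334665 m
LSR: p² = d² − 2 + 2cos(α−β) + 2d(sin α + sin β) = 29.310897; p = √p² = 5.413954; φ = atan2(−cos α − cos β, d + sin α + sin β) − atan2(−2, p) = 0.368994 rad; t = (φ − α) mod 2π = 3.695928 rad, q = (φ − β) mod 2π = 0.830098 rad → L = 3.32·(3.695928 + 5.413954 + 0.830098) = 3.32·9.939980 = 33.000735 m
RSL: p² = d² − 2 + 2cos(α−β) − 2d(sin α + sin β) = 35.599503; p = √p² = 5.966532; φ = atan2(cos α + cos β, d − sin α − sin β) − atan2(2, p) = -0.337308 rad; t = (α − φ) mod 2π = 3.293559 rad, q = (β − φ) mod 2π = 6.159389 rad → L = 3.32·(3.293559 + 5.966532 + 6.159389) = 3.32·15.419480 = 51.192674 m
RLR: c = (6 − d² + 2cos(α−β) + 2d(sin α − sin β))/8 = -3.089217, |c| > 1 → infeasible
LRL: c = (6 − d² + 2cos(α−β) − 2d(sin α − sin β))/8 = -4.986801, |c| > 1 → infeasible
Shortest: RSR with L = 30.334665 m ≈ 30.3347 m
Convert RSR to answer units (arcs ×180/π): t = 3.290883·180/π = 188.5537°, p = ρ·p = 3.32·5.719593 = 18.9890 m, q = 0.126472·180/π = 7.2463°, L = 30.3347 m.

RSR: t = 188.5537°, p = 18.9890 m, q = 7.2463°, L = 30.3347 m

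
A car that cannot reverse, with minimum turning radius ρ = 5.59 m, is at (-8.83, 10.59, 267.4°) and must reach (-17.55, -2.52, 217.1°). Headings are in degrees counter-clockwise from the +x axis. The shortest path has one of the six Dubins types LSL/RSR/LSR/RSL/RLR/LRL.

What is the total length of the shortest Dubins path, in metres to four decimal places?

Let ψ = atan2(Δy, Δx) = atan2(-13.11, -8.72) = -123.6295° be the start→goal bearing.
Normalize: d = |goal − start| / ρ = 15.745174/5.59 = 2.816668, α = (θ_start − ψ) mod 360° = 31.0295° = 0.541567 rad, β = (θ_goal − ψ) mod 360° = 340.7295° = 5.946852 rad.
Common terms: sin α = 0.515480, cos α = 0.856902, sin β = -0.330028, cos β = 0.943971, cos(α−β) = 0.638768, d² = 7.933618. Work in radians in the unit-radius frame; every candidate has L = ρ·(t + p + q).
LSL: p² = 2 + d² − 2cos(α−β) + 2d(sin α − sin β) = 13.419112; p = √p² = 3.663211; φ = atan2(cos β − cos α, d + sin α − sin β) = 0.023771 rad; t = (φ − α) mod 2π = 5.765389 rad, q = (β − φ) mod 2π = 5.923081 rad → L = 5.59·(5.765389 + 3.663211 + 5.923081) = 5.59·15.351681 = 85.815894 m
RSR: p² = 2 + d² − 2cos(α−β) + 2d(sin β − sin α) = 3.893054; p = √p² = 1.973082; φ = atan2(cos α − cos β, d − sin α + sin β) = -0.044143 rad; t = (α − φ) mod 2π = 0.585710 rad, q = (φ − β) mod 2π = 0.292191 rad → L = 5.59·(0.585710 + 1.973082 + 0.292191) = 5.59·2.850983 = 15.936994 m
LSR: p² = d² − 2 + 2cos(α−β) + 2d(sin α + sin β) = 8.255863; p = √p² = 2.873302; φ = atan2(−cos α − cos β, d + sin α + sin β) − atan2(−2, p) = 0.067757 rad; t = (φ − α) mod 2π = 5.809375 rad, q = (φ − β) mod 2π = 0.404091 rad → L = 5.59·(5.809375 + 2.873302 + 0.404091) = 5.59·9.086768 = 50.795032 m
RSL: p² = d² − 2 + 2cos(α−β) − 2d(sin α + sin β) = 6.166445; p = √p² = 2.483233; φ = atan2(cos α + cos β, d − sin α − sin β) − atan2(2, p) = -0.077829 rad; t = (α − φ) mod 2π = 0.619396 rad, q = (β − φ) mod 2π = 6.024681 rad → L = 5.59·(0.619396 + 2.483233 + 6.024681) = 5.59·9.127310 = 51.021662 m
RLR: c = (6 − d² + 2cos(α−β) + 2d(sin α − sin β))/8 = 0.513368; p = 2π − arccos c = 5.251494 rad; φ = atan2(cos α − cos β, d − sin α + sin β) = -0.044143 rad; t = (α − φ + p/2) mod 2π = 3.211457 rad, q = (α − β − t + p) mod 2π = 2.917938 rad → L = 5.59·(3.211457 + 5.251494 + 2.917938) = 5.59·11.380889 = 63.619169 m
LRL: c = (6 − d² + 2cos(α−β) − 2d(sin α − sin β))/8 = -0.677389; p = 2π − arccos c = 3.968182 rad; φ = atan2(cos β − cos α, d + sin α − sin β) = 0.023771 rad; t = (φ − α + p/2) mod 2π = 1.466294 rad, q = (β − α − t + p) mod 2π = 1.623987 rad → L = 5.59·(1.466294 + 3.968182 + 1.623987) = 5.59·7.058463 = 39.456806 m
Shortest: RSR with L = 15.936994 m ≈ 15.9370 m

15.9370 m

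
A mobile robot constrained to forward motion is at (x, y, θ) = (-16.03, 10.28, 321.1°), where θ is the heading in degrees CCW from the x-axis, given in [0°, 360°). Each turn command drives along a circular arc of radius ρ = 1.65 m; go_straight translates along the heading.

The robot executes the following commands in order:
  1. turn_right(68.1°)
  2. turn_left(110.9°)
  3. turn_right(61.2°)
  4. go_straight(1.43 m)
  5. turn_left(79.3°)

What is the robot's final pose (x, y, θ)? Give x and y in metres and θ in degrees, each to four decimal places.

(-9.5183, 3.7883, 22.0000°)

set_pose: (x, y, θ) = (-16.0300, 10.2800, 321.1000°), ρ = 1.65
turn_right(68.1°): centre at ρ to the right, rotate −68.1° → (-15.4882, 8.5135, 253.0000°)
turn_left(110.9°): centre at ρ to the left, rotate +110.9° → (-13.7981, 6.3849, 363.9000° ≡ 3.9000°)
turn_right(61.2°): centre at ρ to the right, rotate −61.2° → (-12.2974, 5.6301, -57.3000° ≡ 302.7000°)
go_straight(1.43): x += 1.43·cos θ, y += 1.43·sin θ → (-11.5248, 4.4268, 302.7000°)
turn_left(79.3°): centre at ρ to the left, rotate +79.3° → (-9.5183, 3.7883, 382.0000° ≡ 22.0000°)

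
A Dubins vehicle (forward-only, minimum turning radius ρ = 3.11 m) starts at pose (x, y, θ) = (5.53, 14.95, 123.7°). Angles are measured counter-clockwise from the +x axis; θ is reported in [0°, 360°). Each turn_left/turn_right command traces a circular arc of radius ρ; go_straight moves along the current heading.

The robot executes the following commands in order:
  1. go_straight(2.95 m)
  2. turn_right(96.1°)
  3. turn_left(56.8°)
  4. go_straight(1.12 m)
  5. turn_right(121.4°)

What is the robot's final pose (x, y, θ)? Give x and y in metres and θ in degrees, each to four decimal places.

(11.7701, 27.6335, 323.0000°)

set_pose: (x, y, θ) = (5.5300, 14.9500, 123.7000°), ρ = 3.11
go_straight(2.95): x += 2.95·cos θ, y += 2.95·sin θ → (3.8932, 17.4043, 123.7000°)
turn_right(96.1°): centre at ρ to the right, rotate −96.1° → (5.0397, 21.8859, 27.6000°)
turn_left(56.8°): centre at ρ to the left, rotate +56.8° → (6.6940, 24.3385, 84.4000°)
go_straight(1.12): x += 1.12·cos θ, y += 1.12·sin θ → (6.8033, 25.4532, 84.4000°)
turn_right(121.4°): centre at ρ to the right, rotate −121.4° → (11.7701, 27.6335, -37.0000° ≡ 323.0000°)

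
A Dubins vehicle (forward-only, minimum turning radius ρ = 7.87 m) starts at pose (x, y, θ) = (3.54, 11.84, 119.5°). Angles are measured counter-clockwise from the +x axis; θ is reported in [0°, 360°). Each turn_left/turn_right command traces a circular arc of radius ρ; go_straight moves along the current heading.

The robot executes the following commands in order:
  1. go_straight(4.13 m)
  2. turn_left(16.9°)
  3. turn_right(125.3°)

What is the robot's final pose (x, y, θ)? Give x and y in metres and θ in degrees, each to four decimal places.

set_pose: (x, y, θ) = (3.5400, 11.8400, 119.5000°), ρ = 7.87
go_straight(4.13): x += 4.13·cos θ, y += 4.13·sin θ → (1.5063, 15.4346, 119.5000°)
turn_left(16.9°): centre at ρ to the left, rotate +16.9° → (0.0839, 17.2584, 136.4000°)
turn_right(125.3°): centre at ρ to the right, rotate −125.3° → (3.9961, 30.6804, 11.1000°)

(3.9961, 30.6804, 11.1000°)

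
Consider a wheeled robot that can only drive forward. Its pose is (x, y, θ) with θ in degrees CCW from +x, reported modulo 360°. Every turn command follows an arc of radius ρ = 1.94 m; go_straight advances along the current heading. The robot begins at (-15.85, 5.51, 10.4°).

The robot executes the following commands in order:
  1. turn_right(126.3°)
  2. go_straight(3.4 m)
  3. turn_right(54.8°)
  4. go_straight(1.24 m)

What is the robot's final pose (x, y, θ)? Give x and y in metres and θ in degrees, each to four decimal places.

(-17.8951, -1.5715, 189.3000°)

set_pose: (x, y, θ) = (-15.8500, 5.5100, 10.4000°), ρ = 1.94
turn_right(126.3°): centre at ρ to the right, rotate −126.3° → (-13.7547, 2.7545, -115.9000° ≡ 244.1000°)
go_straight(3.4): x += 3.4·cos θ, y += 3.4·sin θ → (-15.2398, -0.3040, 244.1000°)
turn_right(54.8°): centre at ρ to the right, rotate −54.8° → (-16.6714, -1.3711, 189.3000°)
go_straight(1.24): x += 1.24·cos θ, y += 1.24·sin θ → (-17.8951, -1.5715, 189.3000°)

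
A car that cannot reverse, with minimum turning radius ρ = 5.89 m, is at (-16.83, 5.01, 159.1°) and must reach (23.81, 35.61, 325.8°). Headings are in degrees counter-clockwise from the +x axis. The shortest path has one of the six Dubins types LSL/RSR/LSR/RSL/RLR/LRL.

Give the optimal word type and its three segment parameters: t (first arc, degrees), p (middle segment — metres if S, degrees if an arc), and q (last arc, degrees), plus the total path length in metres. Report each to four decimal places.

Let ψ = atan2(Δy, Δx) = atan2(30.60, 40.64) = 36.9780° be the start→goal bearing.
Normalize: d = |goal − start| / ρ = 50.872091/5.89 = 8.637027, α = (θ_start − ψ) mod 360° = 122.1220° = 2.131431 rad, β = (θ_goal − ψ) mod 360° = 288.8220° = 5.040895 rad.
Common terms: sin α = 0.846918, cos α = -0.531724, sin β = -0.946526, cos β = 0.322629, cos(α−β) = -0.973179, d² = 74.598240. Work in radians in the unit-radius frame; every candidate has L = ρ·(t + p + q).
LSL: p² = 2 + d² − 2cos(α−β) + 2d(sin α − sin β) = 109.524640; p = √p² = 10.465402; φ = atan2(cos β − cos α, d + sin α − sin β) = 0.081727 rad; t = (φ − α) mod 2π = 4.233481 rad, q = (β − φ) mod 2π = 4.959168 rad → L = 5.89·(4.233481 + 10.465402 + 4.959168) = 5.89·19.658051 = 115.785922 m
RSR: p² = 2 + d² − 2cos(α−β) + 2d(sin β − sin α) = 47.564556; p = √p² = 6.896706; φ = atan2(cos α − cos β, d − sin α + sin β) = -0.124197 rad; t = (α − φ) mod 2π = 2.255628 rad, q = (φ − β) mod 2π = 1.118093 rad → L = 5.89·(2.255628 + 6.896706 + 1.118093) = 5.89·10.270428 = 60.492819 m
LSR: p² = d² − 2 + 2cos(α−β) + 2d(sin α + sin β) = 68.931256; p = √p² = 8.302485; φ = atan2(−cos α − cos β, d + sin α + sin β) − atan2(−2, p) = 0.260875 rad; t = (φ − α) mod 2π = 4.412629 rad, q = (φ − β) mod 2π = 1.503165 rad → L = 5.89·(4.412629 + 8.302485 + 1.503165) = 5.89·14.218280 = 83.745667 m
RSL: p² = d² − 2 + 2cos(α−β) − 2d(sin α + sin β) = 72.372509; p = √p² = 8.507203; φ = atan2(cos α + cos β, d − sin α − sin β) − atan2(2, p) = -0.254830 rad; t = (α − φ) mod 2π = 2.386261 rad, q = (β − φ) mod 2π = 5.295725 rad → L = 5.89·(2.386261 + 8.507203 + 5.295725) = 5.89·16.189189 = 95.354325 m
RLR: c = (6 − d² + 2cos(α−β) + 2d(sin α − sin β))/8 = -4.945569, |c| > 1 → infeasible
LRL: c = (6 − d² + 2cos(α−β) − 2d(sin α − sin β))/8 = -12.690580, |c| > 1 → infeasible
Shortest: RSR with L = 60.492819 m ≈ 60.4928 m
Convert RSR to answer units (arcs ×180/π): t = 2.255628·180/π = 129.2380°, p = ρ·p = 5.89·6.896706 = 40.6216 m, q = 1.118093·180/π = 64.0620°, L = 60.4928 m.

RSR: t = 129.2380°, p = 40.6216 m, q = 64.0620°, L = 60.4928 m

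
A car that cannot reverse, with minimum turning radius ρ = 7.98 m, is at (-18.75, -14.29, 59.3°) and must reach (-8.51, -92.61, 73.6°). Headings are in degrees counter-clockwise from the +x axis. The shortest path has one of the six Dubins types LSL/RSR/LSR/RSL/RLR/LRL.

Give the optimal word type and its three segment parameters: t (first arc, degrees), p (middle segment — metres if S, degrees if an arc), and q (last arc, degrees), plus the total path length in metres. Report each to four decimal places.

Let ψ = atan2(Δy, Δx) = atan2(-78.32, 10.24) = -82.5511° be the start→goal bearing.
Normalize: d = |goal − start| / ρ = 78.986581/7.98 = 9.898068, α = (θ_start − ψ) mod 360° = 141.8511° = 2.475768 rad, β = (θ_goal − ψ) mod 360° = 156.1511° = 2.725350 rad.
Common terms: sin α = 0.617708, cos α = -0.786408, sin β = 0.404326, cos β = -0.914615, cos(α−β) = 0.969016, d² = 97.971746. Work in radians in the unit-radius frame; every candidate has L = ρ·(t + p + q).
LSL: p² = 2 + d² − 2cos(α−β) + 2d(sin α − sin β) = 102.257838; p = √p² = 10.112262; φ = atan2(cos β − cos α, d + sin α − sin β) = -0.012679 rad; t = (φ − α) mod 2π = 3.794738 rad, q = (β − φ) mod 2π = 2.738029 rad → L = 7.98·(3.794738 + 10.112262 + 2.738029) = 7.98·16.645029 = 132.827333 m
RSR: p² = 2 + d² − 2cos(α−β) + 2d(sin β − sin α) = 93.809592; p = √p² = 9.685535; φ = atan2(cos α − cos β, d − sin α + sin β) = 0.013237 rad; t = (α − φ) mod 2π = 2.462531 rad, q = (φ − β) mod 2π = 3.571072 rad → L = 7.98·(2.462531 + 9.685535 + 3.571072) = 7.98·15.719138 = 125.438725 m
LSR: p² = d² − 2 + 2cos(α−β) + 2d(sin α + sin β) = 118.142100; p = √p² = 10.869319; φ = atan2(−cos α − cos β, d + sin α + sin β) − atan2(−2, p) = 0.336497 rad; t = (φ − α) mod 2π = 4.143914 rad, q = (φ − β) mod 2π = 3.894332 rad → L = 7.98·(4.143914 + 10.869319 + 3.894332) = 7.98·18.907564 = 150.882364 m
RSL: p² = d² − 2 + 2cos(α−β) − 2d(sin α + sin β) = 77.677455; p = √p² = 8.813481; φ = atan2(cos α + cos β, d − sin α − sin β) − atan2(2, p) = -0.412492 rad; t = (α − φ) mod 2π = 2.888261 rad, q = (β − φ) mod 2π = 3.137843 rad → L = 7.98·(2.888261 + 8.813481 + 3.137843) = 7.98·14.839585 = 118.419890 m
RLR: c = (6 − d² + 2cos(α−β) + 2d(sin α − sin β))/8 = -10.726199, |c| > 1 → infeasible
LRL: c = (6 − d² + 2cos(α−β) − 2d(sin α − sin β))/8 = -11.782230, |c| > 1 → infeasible
Shortest: RSL with L = 118.419890 m ≈ 118.4199 m
Convert RSL to answer units (arcs ×180/π): t = 2.888261·180/π = 165.4852°, p = ρ·p = 7.98·8.813481 = 70.3316 m, q = 3.137843·180/π = 179.7852°, L = 118.4199 m.

RSL: t = 165.4852°, p = 70.3316 m, q = 179.7852°, L = 118.4199 m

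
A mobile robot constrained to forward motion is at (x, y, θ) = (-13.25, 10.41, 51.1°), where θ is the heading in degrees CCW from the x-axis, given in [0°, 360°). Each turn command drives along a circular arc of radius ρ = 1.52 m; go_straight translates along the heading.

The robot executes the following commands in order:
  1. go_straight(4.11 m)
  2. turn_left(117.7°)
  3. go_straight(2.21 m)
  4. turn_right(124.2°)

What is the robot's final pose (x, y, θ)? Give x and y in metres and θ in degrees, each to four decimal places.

(-14.4967, 19.0567, 44.6000°)

set_pose: (x, y, θ) = (-13.2500, 10.4100, 51.1000°), ρ = 1.52
go_straight(4.11): x += 4.11·cos θ, y += 4.11·sin θ → (-10.6691, 13.6086, 51.1000°)
turn_left(117.7°): centre at ρ to the left, rotate +117.7° → (-11.5568, 16.0541, 168.8000°)
go_straight(2.21): x += 2.21·cos θ, y += 2.21·sin θ → (-13.7247, 16.4834, 168.8000°)
turn_right(124.2°): centre at ρ to the right, rotate −124.2° → (-14.4967, 19.0567, 44.6000°)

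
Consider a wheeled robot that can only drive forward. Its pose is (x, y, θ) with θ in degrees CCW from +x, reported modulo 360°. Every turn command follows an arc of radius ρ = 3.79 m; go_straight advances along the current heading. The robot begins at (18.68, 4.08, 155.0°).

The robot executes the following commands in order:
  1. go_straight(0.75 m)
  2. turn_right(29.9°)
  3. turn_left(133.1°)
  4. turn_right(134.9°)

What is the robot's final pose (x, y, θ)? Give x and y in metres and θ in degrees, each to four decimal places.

(2.8129, 2.9426, 123.3000°)

set_pose: (x, y, θ) = (18.6800, 4.0800, 155.0000°), ρ = 3.79
go_straight(0.75): x += 0.75·cos θ, y += 0.75·sin θ → (18.0003, 4.3970, 155.0000°)
turn_right(29.9°): centre at ρ to the right, rotate −29.9° → (16.5012, 5.6526, 125.1000°)
turn_left(133.1°): centre at ρ to the left, rotate +133.1° → (9.6905, 4.2484, 258.2000°)
turn_right(134.9°): centre at ρ to the right, rotate −134.9° → (2.8129, 2.9426, 123.3000°)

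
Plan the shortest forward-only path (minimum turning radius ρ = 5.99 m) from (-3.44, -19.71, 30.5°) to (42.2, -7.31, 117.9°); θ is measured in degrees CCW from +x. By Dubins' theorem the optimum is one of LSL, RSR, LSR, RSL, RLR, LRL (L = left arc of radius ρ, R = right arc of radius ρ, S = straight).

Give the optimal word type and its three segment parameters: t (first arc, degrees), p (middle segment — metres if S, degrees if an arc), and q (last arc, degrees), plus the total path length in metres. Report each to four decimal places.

Let ψ = atan2(Δy, Δx) = atan2(12.40, 45.64) = 15.1999° be the start→goal bearing.
Normalize: d = |goal − start| / ρ = 47.294499/5.99 = 7.895576, α = (θ_start − ψ) mod 360° = 15.3001° = 0.267038 rad, β = (θ_goal − ψ) mod 360° = 102.7001° = 1.792455 rad.
Common terms: sin α = 0.263875, cos α = 0.964557, sin β = 0.975534, cos β = -0.219848, cos(α−β) = 0.045363, d² = 62.340116. Work in radians in the unit-radius frame; every candidate has L = ρ·(t + p + q).
LSL: p² = 2 + d² − 2cos(α−β) + 2d(sin α − sin β) = 53.011479; p = √p² = 7.280898; φ = atan2(cos β − cos α, d + sin α − sin β) = -0.163399 rad; t = (φ − α) mod 2π = 5.852749 rad, q = (β − φ) mod 2π = 1.955855 rad → L = 5.99·(5.852749 + 7.280898 + 1.955855) = 5.99·15.089501 = 90.386113 m
RSR: p² = 2 + d² − 2cos(α−β) + 2d(sin β − sin α) = 75.487301; p = √p² = 8.688343; φ = atan2(cos α − cos β, d − sin α + sin β) = 0.136747 rad; t = (α − φ) mod 2π = 0.130291 rad, q = (φ − β) mod 2π = 4.627477 rad → L = 5.99·(0.130291 + 8.688343 + 4.627477) = 5.99·13.446110 = 80.542201 m
LSR: p² = d² − 2 + 2cos(α−β) + 2d(sin α + sin β) = 80.002542; p = √p² = 8.944414; φ = atan2(−cos α − cos β, d + sin α + sin β) − atan2(−2, p) = 0.138642 rad; t = (φ − α) mod 2π = 6.154789 rad, q = (φ − β) mod 2π = 4.629372 rad → L = 5.99·(6.154789 + 8.944414 + 4.629372) = 5.99·19.728575 = 118.174165 m
RSL: p² = d² − 2 + 2cos(α−β) − 2d(sin α + sin β) = 40.859142; p = √p² = 6.392116; φ = atan2(cos α + cos β, d − sin α − sin β) − atan2(2, p) = -0.191817 rad; t = (α − φ) mod 2π = 0.458855 rad, q = (β − φ) mod 2π = 1.984272 rad → L = 5.99·(0.458855 + 6.392116 + 1.984272) = 5.99·8.835243 = 52.923103 m
RLR: c = (6 − d² + 2cos(α−β) + 2d(sin α − sin β))/8 = -8.435913, |c| > 1 → infeasible
LRL: c = (6 − d² + 2cos(α−β) − 2d(sin α − sin β))/8 = -5.626435, |c| > 1 → infeasible
Shortest: RSL with L = 52.923103 m ≈ 52.9231 m
Convert RSL to answer units (arcs ×180/π): t = 0.458855·180/π = 26.2904°, p = ρ·p = 5.99·6.392116 = 38.2888 m, q = 1.984272·180/π = 113.6904°, L = 52.9231 m.

RSL: t = 26.2904°, p = 38.2888 m, q = 113.6904°, L = 52.9231 m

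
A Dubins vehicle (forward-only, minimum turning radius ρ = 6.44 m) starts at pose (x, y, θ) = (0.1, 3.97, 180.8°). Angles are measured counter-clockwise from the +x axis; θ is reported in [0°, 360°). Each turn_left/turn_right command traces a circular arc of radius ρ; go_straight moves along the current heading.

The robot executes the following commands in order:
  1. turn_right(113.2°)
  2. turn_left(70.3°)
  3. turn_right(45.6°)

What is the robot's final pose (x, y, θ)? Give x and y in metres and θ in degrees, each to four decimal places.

(-9.6978, 24.6158, 92.3000°)

set_pose: (x, y, θ) = (0.1000, 3.9700, 180.8000°), ρ = 6.44
turn_right(113.2°): centre at ρ to the right, rotate −113.2° → (-5.9440, 12.8635, 67.6000°)
turn_left(70.3°): centre at ρ to the left, rotate +70.3° → (-7.5805, 20.0959, 137.9000°)
turn_right(45.6°): centre at ρ to the right, rotate −45.6° → (-9.6978, 24.6158, 92.3000°)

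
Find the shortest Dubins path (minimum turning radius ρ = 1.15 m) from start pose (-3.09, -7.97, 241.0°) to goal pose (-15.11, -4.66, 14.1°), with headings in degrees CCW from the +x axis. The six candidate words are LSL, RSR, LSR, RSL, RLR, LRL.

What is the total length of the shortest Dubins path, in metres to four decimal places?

Let ψ = atan2(Δy, Δx) = atan2(3.31, -12.02) = 164.6038° be the start→goal bearing.
Normalize: d = |goal − start| / ρ = 12.467418/1.15 = 10.841233, α = (θ_start − ψ) mod 360° = 76.3962° = 1.333365 rad, β = (θ_goal − ψ) mod 360° = 209.4962° = 3.656398 rad.
Common terms: sin α = 0.971945, cos α = 0.235207, sin β = -0.492366, cos β = -0.870388, cos(α−β) = -0.683274, d² = 117.532325. Work in radians in the unit-radius frame; every candidate has L = ρ·(t + p + q).
LSL: p² = 2 + d² − 2cos(α−β) + 2d(sin α − sin β) = 152.648747; p = √p² = 12.355110; φ = atan2(cos β − cos α, d + sin α − sin β) = -0.089605 rad; t = (φ − α) mod 2π = 4.860216 rad, q = (β − φ) mod 2π = 3.746003 rad → L = 1.15·(4.860216 + 12.355110 + 3.746003) = 1.15·20.961329 = 24.105528 m
RSR: p² = 2 + d² − 2cos(α−β) + 2d(sin β − sin α) = 89.148999; p = √p² = 9.441875; φ = atan2(cos α − cos β, d − sin α + sin β) = 0.117364 rad; t = (α − φ) mod 2π = 1.216001 rad, q = (φ − β) mod 2π = 2.744151 rad → L = 1.15·(1.216001 + 9.441875 + 2.744151) = 1.15·13.402027 = 15.412331 m
LSR: p² = d² − 2 + 2cos(α−β) + 2d(sin α + sin β) = 124.564247; p = √p² = 11.160835; φ = atan2(−cos α − cos β, d + sin α + sin β) − atan2(−2, p) = 0.233365 rad; t = (φ − α) mod 2π = 5.183185 rad, q = (φ − β) mod 2π = 2.860152 rad → L = 1.15·(5.183185 + 11.160835 + 2.860152) = 1.15·19.204172 = 22.084798 m
RSL: p² = d² − 2 + 2cos(α−β) − 2d(sin α + sin β) = 103.767308; p = √p² = 10.186624; φ = atan2(cos α + cos β, d − sin α − sin β) − atan2(2, p) = -0.255094 rad; t = (α − φ) mod 2π = 1.588460 rad, q = (β − φ) mod 2π = 3.911493 rad → L = 1.15·(1.588460 + 10.186624 + 3.911493) = 1.15·15.686576 = 18.039563 m
RLR: c = (6 − d² + 2cos(α−β) + 2d(sin α − sin β))/8 = -10.143625, |c| > 1 → infeasible
LRL: c = (6 − d² + 2cos(α−β) − 2d(sin α − sin β))/8 = -18.081093, |c| > 1 → infeasible
Shortest: RSR with L = 15.412331 m ≈ 15.4123 m

15.4123 m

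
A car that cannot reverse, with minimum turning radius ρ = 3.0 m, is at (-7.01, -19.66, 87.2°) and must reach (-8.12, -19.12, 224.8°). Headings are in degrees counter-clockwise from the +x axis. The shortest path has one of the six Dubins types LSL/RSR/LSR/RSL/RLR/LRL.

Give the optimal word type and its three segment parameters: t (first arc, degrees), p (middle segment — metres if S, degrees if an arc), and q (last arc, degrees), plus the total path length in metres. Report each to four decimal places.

Let ψ = atan2(Δy, Δx) = atan2(0.54, -1.11) = 154.0577° be the start→goal bearing.
Normalize: d = |goal − start| / ρ = 1.234382/3.0 = 0.411461, α = (θ_start − ψ) mod 360° = 293.1423° = 5.116298 rad, β = (θ_goal − ψ) mod 360° = 70.7423° = 1.234686 rad.
Common terms: sin α = -0.919532, cos α = 0.393016, sin β = 0.944045, cos β = 0.329818, cos(α−β) = -0.738455, d² = 0.169300. Work in radians in the unit-radius frame; every candidate has L = ρ·(t + p + q).
LSL: p² = 2 + d² − 2cos(α−β) + 2d(sin α − sin β) = 2.112633; p = √p² = 1.453490; φ = atan2(cos β − cos α, d + sin α − sin β) = -3.098098 rad; t = (φ − α) mod 2π = 4.351974 rad, q = (β − φ) mod 2π = 4.332784 rad → L = 3.0·(4.351974 + 1.453490 + 4.332784) = 3.0·10.138248 = 30.414745 m
RSR: p² = 2 + d² − 2cos(α−β) + 2d(sin β − sin α) = 5.179788; p = √p² = 2.275915; φ = atan2(cos α − cos β, d − sin α + sin β) = 0.027772 rad; t = (α − φ) mod 2π = 5.088526 rad, q = (φ − β) mod 2π = 5.076271 rad → L = 3.0·(5.088526 + 2.275915 + 5.076271) = 3.0·12.440712 = 37.322137 m
LSR: p² = d² − 2 + 2cos(α−β) + 2d(sin α + sin β) = -3.287438 < 0 → infeasible
RSL: p² = d² − 2 + 2cos(α−β) − 2d(sin α + sin β) = -3.327783 < 0 → infeasible
RLR: c = (6 − d² + 2cos(α−β) + 2d(sin α − sin β))/8 = 0.352527; p = 2π − arccos c = 5.072659 rad; φ = atan2(cos α − cos β, d − sin α + sin β) = 0.027772 rad; t = (α − φ + p/2) mod 2π = 1.341670 rad, q = (α − β − t + p) mod 2π = 1.329415 rad → L = 3.0·(1.341670 + 5.072659 + 1.329415) = 3.0·7.743744 = 23.231232 m
LRL: c = (6 − d² + 2cos(α−β) − 2d(sin α − sin β))/8 = 0.735921; p = 2π − arccos c = 5.539415 rad; φ = atan2(cos β − cos α, d + sin α − sin β) = -3.098098 rad; t = (φ − α + p/2) mod 2π = 0.838496 rad, q = (β − α − t + p) mod 2π = 0.819306 rad → L = 3.0·(0.838496 + 5.539415 + 0.819306) = 3.0·7.197217 = 21.591651 m
Shortest: LRL with L = 21.591651 m ≈ 21.5917 m
Convert LRL to answer units (arcs ×180/π): t = 0.838496·180/π = 48.0423°, p = 5.539415·180/π = 317.3851°, q = 0.819306·180/π = 46.9428°, L = 21.5917 m.

LRL: t = 48.0423°, p = 317.3851°, q = 46.9428°, L = 21.5917 m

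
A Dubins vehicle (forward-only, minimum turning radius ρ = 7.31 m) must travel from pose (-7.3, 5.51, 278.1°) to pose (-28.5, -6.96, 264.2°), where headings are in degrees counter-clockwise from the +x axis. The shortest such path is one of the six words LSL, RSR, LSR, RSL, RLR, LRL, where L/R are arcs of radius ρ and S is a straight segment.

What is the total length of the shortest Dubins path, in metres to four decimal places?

Let ψ = atan2(Δy, Δx) = atan2(-12.47, -21.20) = -149.5356° be the start→goal bearing.
Normalize: d = |goal − start| / ρ = 24.595546/7.31 = 3.364644, α = (θ_start − ψ) mod 360° = 67.6356° = 1.180465 rad, β = (θ_goal − ψ) mod 360° = 53.7356° = 0.937864 rad.
Common terms: sin α = 0.924783, cos α = 0.380495, sin β = 0.806296, cos β = 0.591512, cos(α−β) = 0.970716, d² = 11.320828. Work in radians in the unit-radius frame; every candidate has L = ρ·(t + p + q).
LSL: p² = 2 + d² − 2cos(α−β) + 2d(sin α − sin β) = 12.176725; p = √p² = 3.489516; φ = atan2(cos β − cos α, d + sin α − sin β) = 0.060508 rad; t = (φ − α) mod 2π = 5.163229 rad, q = (β − φ) mod 2π = 0.877355 rad → L = 7.31·(5.163229 + 3.489516 + 0.877355) = 7.31·9.530101 = 69.665038 m
RSR: p² = 2 + d² − 2cos(α−β) + 2d(sin β − sin α) = 10.582065; p = √p² = 3.253009; φ = atan2(cos α − cos β, d − sin α + sin β) = -0.064914 rad; t = (α − φ) mod 2π = 1.245378 rad, q = (φ − β) mod 2π = 5.280408 rad → L = 7.31·(1.245378 + 3.253009 + 5.280408) = 7.31·9.778795 = 71.482989 m
LSR: p² = d² − 2 + 2cos(α−β) + 2d(sin α + sin β) = 22.911191; p = √p² = 4.786564; φ = atan2(−cos α − cos β, d + sin α + sin β) − atan2(−2, p) = 0.207302 rad; t = (φ − α) mod 2π = 5.310023 rad, q = (φ − β) mod 2π = 5.552624 rad → L = 7.31·(5.310023 + 4.786564 + 5.552624) = 7.31·15.649210 = 114.395724 m
RSL: p² = d² − 2 + 2cos(α−β) − 2d(sin α + sin β) = -0.386669 < 0 → infeasible
RLR: c = (6 − d² + 2cos(α−β) + 2d(sin α − sin β))/8 = -0.322758; p = 2π − arccos c = 4.383747 rad; φ = atan2(cos α − cos β, d − sin α + sin β) = -0.064914 rad; t = (α − φ + p/2) mod 2π = 3.437252 rad, q = (α − β − t + p) mod 2π = 1.189096 rad → L = 7.31·(3.437252 + 4.383747 + 1.189096) = 7.31·9.010094 = 65.863790 m
LRL: c = (6 − d² + 2cos(α−β) − 2d(sin α − sin β))/8 = -0.522091; p = 2π − arccos c = 4.163089 rad; φ = atan2(cos β − cos α, d + sin α − sin β) = 0.060508 rad; t = (φ − α + p/2) mod 2π = 0.961588 rad, q = (β − α − t + p) mod 2π = 2.958900 rad → L = 7.31·(0.961588 + 4.163089 + 2.958900) = 7.31·8.083577 = 59.090944 m
Shortest: LRL with L = 59.090944 m ≈ 59.0909 m

59.0909 m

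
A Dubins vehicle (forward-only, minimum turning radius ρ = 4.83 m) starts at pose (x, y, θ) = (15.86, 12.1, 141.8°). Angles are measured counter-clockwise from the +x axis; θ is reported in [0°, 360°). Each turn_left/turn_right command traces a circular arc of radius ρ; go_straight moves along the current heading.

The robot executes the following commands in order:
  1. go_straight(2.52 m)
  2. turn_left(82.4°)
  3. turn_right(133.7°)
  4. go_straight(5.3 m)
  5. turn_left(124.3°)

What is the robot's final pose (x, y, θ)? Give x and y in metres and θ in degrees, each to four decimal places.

set_pose: (x, y, θ) = (15.8600, 12.1000, 141.8000°), ρ = 4.83
go_straight(2.52): x += 2.52·cos θ, y += 2.52·sin θ → (13.8796, 13.6584, 141.8000°)
turn_left(82.4°): centre at ρ to the left, rotate +82.4° → (7.5254, 13.3254, 224.2000°)
turn_right(133.7°): centre at ρ to the right, rotate −133.7° → (-0.6717, 16.7459, 90.5000°)
go_straight(5.3): x += 5.3·cos θ, y += 5.3·sin θ → (-0.7180, 22.0457, 90.5000°)
turn_left(124.3°): centre at ρ to the left, rotate +124.3° → (-8.3043, 25.9697, 214.8000°)

(-8.3043, 25.9697, 214.8000°)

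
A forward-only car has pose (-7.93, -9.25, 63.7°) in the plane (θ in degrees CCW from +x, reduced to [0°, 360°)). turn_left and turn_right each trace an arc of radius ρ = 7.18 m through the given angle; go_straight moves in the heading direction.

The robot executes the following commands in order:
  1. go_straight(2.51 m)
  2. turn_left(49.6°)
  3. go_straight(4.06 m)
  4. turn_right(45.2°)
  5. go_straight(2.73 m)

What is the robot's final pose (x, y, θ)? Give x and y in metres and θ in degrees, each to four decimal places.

(-7.3153, 10.8014, 68.1000°)

set_pose: (x, y, θ) = (-7.9300, -9.2500, 63.7000°), ρ = 7.18
go_straight(2.51): x += 2.51·cos θ, y += 2.51·sin θ → (-6.8179, -6.9998, 63.7000°)
turn_left(49.6°): centre at ρ to the left, rotate +49.6° → (-6.6602, -0.9786, 113.3000°)
go_straight(4.06): x += 4.06·cos θ, y += 4.06·sin θ → (-8.2661, 2.7503, 113.3000°)
turn_right(45.2°): centre at ρ to the right, rotate −45.2° → (-8.3336, 8.2684, 68.1000°)
go_straight(2.73): x += 2.73·cos θ, y += 2.73·sin θ → (-7.3153, 10.8014, 68.1000°)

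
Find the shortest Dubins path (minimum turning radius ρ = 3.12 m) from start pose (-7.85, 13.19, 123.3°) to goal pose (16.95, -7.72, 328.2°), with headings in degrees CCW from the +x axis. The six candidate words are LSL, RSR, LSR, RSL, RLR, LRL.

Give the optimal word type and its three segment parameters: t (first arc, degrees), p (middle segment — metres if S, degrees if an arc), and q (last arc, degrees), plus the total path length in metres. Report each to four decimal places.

Let ψ = atan2(Δy, Δx) = atan2(-20.91, 24.80) = -40.1358° be the start→goal bearing.
Normalize: d = |goal − start| / ρ = 32.438682/3.12 = 10.397014, α = (θ_start − ψ) mod 360° = 163.4358° = 2.852492 rad, β = (θ_goal − ψ) mod 360° = 8.3358° = 0.145486 rad.
Common terms: sin α = 0.285090, cos α = -0.958501, sin β = 0.144974, cos β = 0.989436, cos(α−β) = -0.907044, d² = 108.097890. Work in radians in the unit-radius frame; every candidate has L = ρ·(t + p + q).
LSL: p² = 2 + d² − 2cos(α−β) + 2d(sin α − sin β) = 114.825570; p = √p² = 10.715669; φ = atan2(cos β − cos α, d + sin α − sin β) = 0.182800 rad; t = (φ − α) mod 2π = 3.613494 rad, q = (β − φ) mod 2π = 6.245871 rad → L = 3.12·(3.613494 + 10.715669 + 6.245871) = 3.12·20.575034 = 64.194107 m
RSR: p² = 2 + d² − 2cos(α−β) + 2d(sin β − sin α) = 108.998386; p = √p² = 10.440229; φ = atan2(cos α − cos β, d − sin α + sin β) = -0.187680 rad; t = (α − φ) mod 2π = 3.040172 rad, q = (φ − β) mod 2π = 5.950019 rad → L = 3.12·(3.040172 + 10.440229 + 5.950019) = 3.12·19.430420 = 60.622911 m
LSR: p² = d² − 2 + 2cos(α−β) + 2d(sin α + sin β) = 113.226563; p = √p² = 10.640797; φ = atan2(−cos α − cos β, d + sin α + sin β) − atan2(−2, p) = 0.182931 rad; t = (φ − α) mod 2π = 3.613624 rad, q = (φ − β) mod 2π = 0.037445 rad → L = 3.12·(3.613624 + 10.640797 + 0.037445) = 3.12·14.291866 = 44.590623 m
RSL: p² = d² − 2 + 2cos(α−β) − 2d(sin α + sin β) = 95.341040; p = √p² = 9.764274; φ = atan2(cos α + cos β, d − sin α − sin β) − atan2(2, p) = -0.198930 rad; t = (α − φ) mod 2π = 3.051422 rad, q = (β − φ) mod 2π = 0.344416 rad → L = 3.12·(3.051422 + 9.764274 + 0.344416) = 3.12·13.160112 = 41.059550 m
RLR: c = (6 − d² + 2cos(α−β) + 2d(sin α − sin β))/8 = -12.624798, |c| > 1 → infeasible
LRL: c = (6 − d² + 2cos(α−β) − 2d(sin α − sin β))/8 = -13.353196, |c| > 1 → infeasible
Shortest: RSL with L = 41.059550 m ≈ 41.0595 m
Convert RSL to answer units (arcs ×180/π): t = 3.051422·180/π = 174.8336°, p = ρ·p = 3.12·9.764274 = 30.4645 m, q = 0.344416·180/π = 19.7336°, L = 41.0595 m.

RSL: t = 174.8336°, p = 30.4645 m, q = 19.7336°, L = 41.0595 m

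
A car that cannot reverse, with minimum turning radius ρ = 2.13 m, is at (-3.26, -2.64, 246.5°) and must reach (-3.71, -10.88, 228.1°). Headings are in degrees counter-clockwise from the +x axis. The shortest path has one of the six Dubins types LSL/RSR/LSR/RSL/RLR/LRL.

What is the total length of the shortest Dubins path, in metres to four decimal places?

Let ψ = atan2(Δy, Δx) = atan2(-8.24, -0.45) = -93.1259° be the start→goal bearing.
Normalize: d = |goal − start| / ρ = 8.252278/2.13 = 3.874309, α = (θ_start − ψ) mod 360° = 339.6259° = 5.927590 rad, β = (θ_goal − ψ) mod 360° = 321.2259° = 5.606450 rad.
Common terms: sin α = -0.348148, cos α = 0.937440, sin β = -0.626251, cos β = 0.779621, cos(α−β) = 0.948876, d² = 15.010271. Work in radians in the unit-radius frame; every candidate has L = ρ·(t + p + q).
LSL: p² = 2 + d² − 2cos(α−β) + 2d(sin α − sin β) = 17.267435; p = √p² = 4.155410; φ = atan2(cos β − cos α, d + sin α − sin β) = -0.037988 rad; t = (φ − α) mod 2π = 0.317607 rad, q = (β − φ) mod 2π = 5.644438 rad → L = 2.13·(0.317607 + 4.155410 + 5.644438) = 2.13·10.117455 = 21.550179 m
RSR: p² = 2 + d² − 2cos(α−β) + 2d(sin β − sin α) = 12.957604; p = √p² = 3.599667; φ = atan2(cos α − cos β, d − sin α + sin β) = 0.043857 rad; t = (α − φ) mod 2π = 5.883734 rad, q = (φ − β) mod 2π = 0.720592 rad → L = 2.13·(5.883734 + 3.599667 + 0.720592) = 2.13·10.203993 = 21.734505 m
LSR: p² = d² − 2 + 2cos(α−β) + 2d(sin α + sin β) = 7.357774; p = √p² = 2.712522; φ = atan2(−cos α − cos β, d + sin α + sin β) − atan2(−2, p) = 0.100741 rad; t = (φ − α) mod 2π = 0.456336 rad, q = (φ − β) mod 2π = 0.777476 rad → L = 2.13·(0.456336 + 2.712522 + 0.777476) = 2.13·3.946333 = 8.405690 m
RSL: p² = d² − 2 + 2cos(α−β) − 2d(sin α + sin β) = 22.458273; p = √p² = 4.739016; φ = atan2(cos α + cos β, d − sin α − sin β) − atan2(2, p) = -0.059004 rad; t = (α − φ) mod 2π = 5.986594 rad, q = (β − φ) mod 2π = 5.665454 rad → L = 2.13·(5.986594 + 4.739016 + 5.665454) = 2.13·16.391064 = 34.912967 m
RLR: c = (6 − d² + 2cos(α−β) + 2d(sin α − sin β))/8 = -0.619701; p = 2π − arccos c = 4.044028 rad; φ = atan2(cos α − cos β, d − sin α + sin β) = 0.043857 rad; t = (α − φ + p/2) mod 2π = 1.622563 rad, q = (α − β − t + p) mod 2π = 2.742606 rad → L = 2.13·(1.622563 + 4.044028 + 2.742606) = 2.13·8.409196 = 17.911588 m
LRL: c = (6 − d² + 2cos(α−β) − 2d(sin α − sin β))/8 = -1.158429, |c| > 1 → infeasible
Shortest: LSR with L = 8.405690 m ≈ 8.4057 m

8.4057 m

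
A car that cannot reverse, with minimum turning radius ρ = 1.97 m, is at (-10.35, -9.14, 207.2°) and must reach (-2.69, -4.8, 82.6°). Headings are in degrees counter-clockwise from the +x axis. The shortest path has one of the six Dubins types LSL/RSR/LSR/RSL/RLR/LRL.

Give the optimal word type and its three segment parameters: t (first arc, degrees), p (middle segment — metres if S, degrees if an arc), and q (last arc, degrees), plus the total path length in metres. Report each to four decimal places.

LSL: t = 205.6623°, p = 7.9603 m, q = 29.7377°, L = 16.0541 m

Let ψ = atan2(Δy, Δx) = atan2(4.34, 7.66) = 29.5350° be the start→goal bearing.
Normalize: d = |goal − start| / ρ = 8.804045/1.97 = 4.469058, α = (θ_start − ψ) mod 360° = 177.6650° = 3.100839 rad, β = (θ_goal − ψ) mod 360° = 53.0650° = 0.926159 rad.
Common terms: sin α = 0.040742, cos α = -0.999170, sin β = 0.799318, cos β = 0.600909, cos(α−β) = -0.567844, d² = 19.972481. Work in radians in the unit-radius frame; every candidate has L = ρ·(t + p + q).
LSL: p² = 2 + d² − 2cos(α−β) + 2d(sin α − sin β) = 16.327933; p = √p² = 4.040784; φ = atan2(cos β − cos α, d + sin α − sin β) = 0.407137 rad; t = (φ − α) mod 2π = 3.589483 rad, q = (β − φ) mod 2π = 0.519022 rad → L = 1.97·(3.589483 + 4.040784 + 0.519022) = 1.97·8.149289 = 16.054099 m
RSR: p² = 2 + d² − 2cos(α−β) + 2d(sin β − sin α) = 29.888403; p = √p² = 5.467029; φ = atan2(cos α − cos β, d − sin α + sin β) = -0.297026 rad; t = (α − φ) mod 2π = 3.397865 rad, q = (φ − β) mod 2π = 5.060000 rad → L = 1.97·(3.397865 + 5.467029 + 5.060000) = 1.97·13.924894 = 27.432042 m
LSR: p² = d² − 2 + 2cos(α−β) + 2d(sin α + sin β) = 24.345347; p = √p² = 4.934100; φ = atan2(−cos α − cos β, d + sin α + sin β) − atan2(−2, p) = 0.459978 rad; t = (φ − α) mod 2π = 3.642324 rad, q = (φ − β) mod 2π = 5.817004 rad → L = 1.97·(3.642324 + 4.934100 + 5.817004) = 1.97·14.393428 = 28.355054 m
RSL: p² = d² − 2 + 2cos(α−β) − 2d(sin α + sin β) = 9.328240; p = √p² = 3.054217; φ = atan2(cos α + cos β, d − sin α − sin β) − atan2(2, p) = -0.689071 rad; t = (α − φ) mod 2π = 3.789911 rad, q = (β − φ) mod 2π = 1.615230 rad → L = 1.97·(3.789911 + 3.054217 + 1.615230) = 1.97·8.459358 = 16.664934 m
RLR: c = (6 − d² + 2cos(α−β) + 2d(sin α − sin β))/8 = -2.736050, |c| > 1 → infeasible
LRL: c = (6 − d² + 2cos(α−β) − 2d(sin α − sin β))/8 = -1.040992, |c| > 1 → infeasible
Shortest: LSL with L = 16.054099 m ≈ 16.0541 m
Convert LSL to answer units (arcs ×180/π): t = 3.589483·180/π = 205.6623°, p = ρ·p = 1.97·4.040784 = 7.9603 m, q = 0.519022·180/π = 29.7377°, L = 16.0541 m.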